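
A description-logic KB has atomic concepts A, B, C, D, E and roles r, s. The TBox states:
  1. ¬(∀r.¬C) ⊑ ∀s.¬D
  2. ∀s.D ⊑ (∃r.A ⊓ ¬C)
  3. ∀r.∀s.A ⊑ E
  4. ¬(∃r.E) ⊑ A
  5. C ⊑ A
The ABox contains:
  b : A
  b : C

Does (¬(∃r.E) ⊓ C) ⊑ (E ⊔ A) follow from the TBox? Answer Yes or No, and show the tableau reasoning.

Yes

1. (¬(∃r.E) ⊓ C) ⊑ (E ⊔ A)  ⇔  ((∀r.¬E ⊓ C) ⊓ (¬E ⊓ ¬A)) unsat w.r.t. T
   all branches close; clash {A, ¬A} at x₀
2. Hence (¬(∃r.E) ⊓ C) ⊑ (E ⊔ A): entailed.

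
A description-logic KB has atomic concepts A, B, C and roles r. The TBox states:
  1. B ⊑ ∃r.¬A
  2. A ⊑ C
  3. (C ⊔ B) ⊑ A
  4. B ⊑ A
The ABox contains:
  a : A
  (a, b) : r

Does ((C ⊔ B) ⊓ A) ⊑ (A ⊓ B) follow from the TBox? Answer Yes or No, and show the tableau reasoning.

1. ((C ⊔ B) ⊓ A) ⊑ (A ⊓ B)  ⇔  (((C ⊔ B) ⊓ A) ⊓ (¬A ⊔ ¬B)) unsat w.r.t. T
   apply at x₀: A⊑C
   open: L(x₀) ⊇ {A, C, ¬B}
2. Hence ((C ⊔ B) ⊓ A) ⊑ (A ⊓ B): not entailed.

No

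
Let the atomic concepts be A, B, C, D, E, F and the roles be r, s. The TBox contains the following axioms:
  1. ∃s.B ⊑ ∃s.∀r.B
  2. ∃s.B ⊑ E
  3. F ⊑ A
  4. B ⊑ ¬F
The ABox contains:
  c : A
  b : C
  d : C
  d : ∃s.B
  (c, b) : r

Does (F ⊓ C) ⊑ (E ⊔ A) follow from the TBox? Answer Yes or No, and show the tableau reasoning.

1. (F ⊓ C) ⊑ (E ⊔ A)  ⇔  ((F ⊓ C) ⊓ (¬E ⊓ ¬A)) unsat w.r.t. T
   all branches close; clash {F, ¬F} at x₀
2. Hence (F ⊓ C) ⊑ (E ⊔ A): entailed.

Yes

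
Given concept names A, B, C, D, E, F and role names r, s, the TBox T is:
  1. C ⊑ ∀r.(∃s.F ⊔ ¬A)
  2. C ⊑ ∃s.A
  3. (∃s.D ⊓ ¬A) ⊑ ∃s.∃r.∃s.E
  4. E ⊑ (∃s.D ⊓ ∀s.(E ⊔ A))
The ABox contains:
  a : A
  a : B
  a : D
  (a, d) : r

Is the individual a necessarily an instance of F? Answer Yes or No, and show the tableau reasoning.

No

1. a : F?  L(a) = {A, B, D} ∪ {¬F}
   open: L(a) ⊇ {A, B, D, ¬C, ¬E, …} — a ∉ F possible
2. Hence a : F: not entailed.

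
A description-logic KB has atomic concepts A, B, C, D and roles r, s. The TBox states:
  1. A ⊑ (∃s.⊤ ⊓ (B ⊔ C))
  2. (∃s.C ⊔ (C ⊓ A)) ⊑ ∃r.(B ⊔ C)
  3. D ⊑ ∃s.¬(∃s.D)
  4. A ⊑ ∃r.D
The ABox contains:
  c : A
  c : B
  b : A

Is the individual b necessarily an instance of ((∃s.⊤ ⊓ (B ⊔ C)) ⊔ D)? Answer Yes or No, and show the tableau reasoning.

1. b : ((∃s.⊤ ⊓ (B ⊔ C)) ⊔ D)?  L(b) = {A} ∪ {((∀s.⊥ ⊔ (¬B ⊓ ¬C)) ⊓ ¬D)}
   clash {C, ¬C} at b — b ∈ ((∃s.⊤ ⊓ (B ⊔ C)) ⊔ D)
2. Hence b : ((∃s.⊤ ⊓ (B ⊔ C)) ⊔ D): entailed.

Yes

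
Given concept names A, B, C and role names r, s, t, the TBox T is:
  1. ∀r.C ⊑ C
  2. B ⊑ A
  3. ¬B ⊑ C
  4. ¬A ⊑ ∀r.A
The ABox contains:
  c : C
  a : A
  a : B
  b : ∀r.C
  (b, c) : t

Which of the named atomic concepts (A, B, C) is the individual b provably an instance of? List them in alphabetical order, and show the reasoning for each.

1. b : A?  L(b) = {∀r.C} ∪ {¬A}
   apply at b: ∀r.C⊑C; ¬A⊑∀r.A
   open: L(b) ⊇ {C, ¬A, ¬B, ∀r.A, ∀r.C} — b ∉ A possible
2. b : B?  L(b) = {∀r.C} ∪ {¬B}
   apply at b: ∀r.C⊑C; ¬B⊑C
   open: L(b) ⊇ {A, C, ¬B, ∀r.C} — b ∉ B possible
3. b : C?  L(b) = {∀r.C} ∪ {¬C}
   clash {C, ¬C} at b — b ∈ C
4. Entailed for b: {C}

{C}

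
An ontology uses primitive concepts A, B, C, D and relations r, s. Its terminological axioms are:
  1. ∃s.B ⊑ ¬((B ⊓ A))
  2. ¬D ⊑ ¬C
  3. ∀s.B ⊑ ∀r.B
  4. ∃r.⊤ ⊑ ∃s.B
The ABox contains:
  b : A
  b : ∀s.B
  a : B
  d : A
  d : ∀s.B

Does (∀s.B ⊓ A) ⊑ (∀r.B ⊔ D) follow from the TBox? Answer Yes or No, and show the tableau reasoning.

Yes

1. (∀s.B ⊓ A) ⊑ (∀r.B ⊔ D)  ⇔  ((∀s.B ⊓ A) ⊓ (∃r.¬B ⊓ ¬D)) unsat w.r.t. T
   all branches close; clash {A, ¬A} at x₀
2. Hence (∀s.B ⊓ A) ⊑ (∀r.B ⊔ D): entailed.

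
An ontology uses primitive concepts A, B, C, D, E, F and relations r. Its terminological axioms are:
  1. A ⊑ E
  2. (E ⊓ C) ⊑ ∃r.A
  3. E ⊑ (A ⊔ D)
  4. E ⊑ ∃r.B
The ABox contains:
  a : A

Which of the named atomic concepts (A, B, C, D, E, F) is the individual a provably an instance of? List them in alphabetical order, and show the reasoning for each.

{A, E}

1. a : A?  L(a) = {A} ∪ {¬A}
   clash {A, ¬A} at a — a ∈ A
2. a : B?  L(a) = {A} ∪ {¬B}
   apply at a: A⊑E
   open: L(a) ⊇ {A, E, ¬B, ¬C, ∃r.B} (+ ∃-successors) — a ∉ B possible
3. a : C?  L(a) = {A} ∪ {¬C}
   apply at a: A⊑E
   open: L(a) ⊇ {A, E, ¬C, ∃r.B} (+ ∃-successors) — a ∉ C possible
4. a : D?  L(a) = {A} ∪ {¬D}
   apply at a: A⊑E
   open: L(a) ⊇ {A, E, ¬C, ¬D, ∃r.B} (+ ∃-successors) — a ∉ D possible
5. a : E?  L(a) = {A} ∪ {¬E}
   clash {E, ¬E} at a — a ∈ E
6. a : F?  L(a) = {A} ∪ {¬F}
   apply at a: A⊑E
   open: L(a) ⊇ {A, E, ¬C, ¬F, ∃r.B} (+ ∃-successors) — a ∉ F possible
7. Entailed for a: {A, E}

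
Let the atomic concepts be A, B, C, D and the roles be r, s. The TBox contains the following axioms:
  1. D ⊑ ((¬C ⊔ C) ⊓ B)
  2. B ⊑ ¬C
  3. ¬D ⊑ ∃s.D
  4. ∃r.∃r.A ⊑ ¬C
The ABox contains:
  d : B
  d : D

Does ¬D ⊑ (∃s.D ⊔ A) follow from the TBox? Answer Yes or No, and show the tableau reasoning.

1. ¬D ⊑ (∃s.D ⊔ A)  ⇔  (¬D ⊓ (∀s.¬D ⊓ ¬A)) unsat w.r.t. T
   all branches close; clash {D, ¬D} at an ∃-successor
2. Hence ¬D ⊑ (∃s.D ⊔ A): entailed.

Yes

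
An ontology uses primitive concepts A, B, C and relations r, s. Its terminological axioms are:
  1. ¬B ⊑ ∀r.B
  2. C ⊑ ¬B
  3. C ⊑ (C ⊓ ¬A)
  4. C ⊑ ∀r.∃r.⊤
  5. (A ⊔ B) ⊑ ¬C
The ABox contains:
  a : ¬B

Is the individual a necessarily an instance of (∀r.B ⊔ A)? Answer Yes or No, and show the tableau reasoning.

Yes

1. a : (∀r.B ⊔ A)?  L(a) = {¬B} ∪ {(∃r.¬B ⊓ ¬A)}
   clash {B, ¬B} at an ∃-successor — a ∈ (∀r.B ⊔ A)
2. Hence a : (∀r.B ⊔ A): entailed.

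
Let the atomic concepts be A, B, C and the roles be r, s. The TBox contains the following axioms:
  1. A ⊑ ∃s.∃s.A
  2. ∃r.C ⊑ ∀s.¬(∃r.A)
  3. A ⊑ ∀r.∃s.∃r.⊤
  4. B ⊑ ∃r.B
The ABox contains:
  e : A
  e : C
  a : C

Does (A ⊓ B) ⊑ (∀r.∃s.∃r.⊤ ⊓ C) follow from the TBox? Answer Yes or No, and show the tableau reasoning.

No

1. (A ⊓ B) ⊑ (∀r.∃s.∃r.⊤ ⊓ C)  ⇔  ((A ⊓ B) ⊓ (∃r.∀s.∀r.⊥ ⊔ ¬C)) unsat w.r.t. T
   apply at x₀: A⊑∃s.∃s.A; A⊑∀r.∃s.∃r.⊤; B⊑∃r.B
   open: L(x₀) ⊇ {A, B, ¬C, ∀r.¬C, ∀r.∃s.∃r.⊤, …} (+ ∃-successors)
2. Hence (A ⊓ B) ⊑ (∀r.∃s.∃r.⊤ ⊓ C): not entailed.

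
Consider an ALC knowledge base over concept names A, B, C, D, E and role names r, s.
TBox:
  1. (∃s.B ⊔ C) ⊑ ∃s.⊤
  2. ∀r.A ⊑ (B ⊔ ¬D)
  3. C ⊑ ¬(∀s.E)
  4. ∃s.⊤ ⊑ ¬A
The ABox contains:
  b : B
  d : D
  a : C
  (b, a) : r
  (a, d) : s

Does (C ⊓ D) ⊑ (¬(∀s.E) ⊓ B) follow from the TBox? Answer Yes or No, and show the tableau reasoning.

1. (C ⊓ D) ⊑ (¬(∀s.E) ⊓ B)  ⇔  ((C ⊓ D) ⊓ (∀s.E ⊔ ¬B)) unsat w.r.t. T
   apply at x₀: C⊑¬(∀s.E)
   open: L(x₀) ⊇ {C, D, ¬A, ¬B, ∃r.¬A, …} (+ ∃-successors)
2. Hence (C ⊓ D) ⊑ (¬(∀s.E) ⊓ B): not entailed.

No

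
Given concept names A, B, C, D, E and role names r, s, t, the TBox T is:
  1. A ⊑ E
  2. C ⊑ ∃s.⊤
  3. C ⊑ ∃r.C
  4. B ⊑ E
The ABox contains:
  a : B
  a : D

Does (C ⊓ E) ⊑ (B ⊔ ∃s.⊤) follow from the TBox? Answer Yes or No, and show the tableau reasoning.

Yes

1. (C ⊓ E) ⊑ (B ⊔ ∃s.⊤)  ⇔  ((C ⊓ E) ⊓ (¬B ⊓ ∀s.⊥)) unsat w.r.t. T
   all branches close; clash ⊥ at an ∃-successor
2. Hence (C ⊓ E) ⊑ (B ⊔ ∃s.⊤): entailed.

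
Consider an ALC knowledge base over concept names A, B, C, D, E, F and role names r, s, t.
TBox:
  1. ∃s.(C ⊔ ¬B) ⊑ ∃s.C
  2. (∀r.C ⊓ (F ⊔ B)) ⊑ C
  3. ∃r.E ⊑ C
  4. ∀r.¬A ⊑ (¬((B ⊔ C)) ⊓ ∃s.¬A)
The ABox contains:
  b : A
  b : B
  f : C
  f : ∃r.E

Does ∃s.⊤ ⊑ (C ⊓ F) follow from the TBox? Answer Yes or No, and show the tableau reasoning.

1. ∃s.⊤ ⊑ (C ⊓ F)  ⇔  (∃s.⊤ ⊓ (¬C ⊔ ¬F)) unsat w.r.t. T
   open: L(x₀) ⊇ {¬C, ∀r.¬E, ∀s.(¬C ⊓ B), ∃r.A, ∃r.¬C, …} (+ ∃-successors)
2. Hence ∃s.⊤ ⊑ (C ⊓ F): not entailed.

No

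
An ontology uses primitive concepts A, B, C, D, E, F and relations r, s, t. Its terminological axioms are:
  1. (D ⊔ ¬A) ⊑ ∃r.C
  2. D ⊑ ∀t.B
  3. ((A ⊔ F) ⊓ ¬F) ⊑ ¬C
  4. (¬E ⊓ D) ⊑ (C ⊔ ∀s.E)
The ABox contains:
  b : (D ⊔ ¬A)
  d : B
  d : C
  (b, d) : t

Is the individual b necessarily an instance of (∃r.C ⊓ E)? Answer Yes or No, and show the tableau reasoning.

No

1. b : (∃r.C ⊓ E)?  L(b) = {(D ⊔ ¬A)} ∪ {(∀r.¬C ⊔ ¬E)}
   apply at b: (D ⊔ ¬A)⊑∃r.C
   open: L(b) ⊇ {C, D, ¬A, ¬E, ¬F, …} (+ ∃-successors) — b ∉ (∃r.C ⊓ E) possible
2. Hence b : (∃r.C ⊓ E): not entailed.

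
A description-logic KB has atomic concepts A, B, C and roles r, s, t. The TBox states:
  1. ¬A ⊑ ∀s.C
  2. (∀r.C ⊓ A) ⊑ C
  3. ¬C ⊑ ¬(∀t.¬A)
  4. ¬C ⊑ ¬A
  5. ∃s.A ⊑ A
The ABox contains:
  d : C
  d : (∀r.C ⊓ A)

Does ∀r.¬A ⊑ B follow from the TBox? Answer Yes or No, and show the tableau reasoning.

1. ∀r.¬A ⊑ B  ⇔  (∀r.¬A ⊓ ¬B) unsat w.r.t. T
   open: L(x₀) ⊇ {A, C, ¬B, ∀r.¬A}
2. Hence ∀r.¬A ⊑ B: not entailed.

No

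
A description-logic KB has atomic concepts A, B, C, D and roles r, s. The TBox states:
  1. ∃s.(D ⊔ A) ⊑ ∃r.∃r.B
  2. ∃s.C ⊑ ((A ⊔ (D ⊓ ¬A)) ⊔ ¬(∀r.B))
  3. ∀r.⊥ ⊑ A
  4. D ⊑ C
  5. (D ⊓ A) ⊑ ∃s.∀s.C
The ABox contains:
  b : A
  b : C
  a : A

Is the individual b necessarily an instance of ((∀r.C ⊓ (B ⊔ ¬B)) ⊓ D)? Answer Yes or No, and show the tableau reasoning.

No

1. b : ((∀r.C ⊓ (B ⊔ ¬B)) ⊓ D)?  L(b) = {A, C} ∪ {((∃r.¬C ⊔ (¬B ⊓ B)) ⊔ ¬D)}
   open: L(b) ⊇ {A, C, ¬D, ∀s.(¬D ⊓ ¬A), ∀s.¬C} — b ∉ ((∀r.C ⊓ (B ⊔ ¬B)) ⊓ D) possible
2. Hence b : ((∀r.C ⊓ (B ⊔ ¬B)) ⊓ D): not entailed.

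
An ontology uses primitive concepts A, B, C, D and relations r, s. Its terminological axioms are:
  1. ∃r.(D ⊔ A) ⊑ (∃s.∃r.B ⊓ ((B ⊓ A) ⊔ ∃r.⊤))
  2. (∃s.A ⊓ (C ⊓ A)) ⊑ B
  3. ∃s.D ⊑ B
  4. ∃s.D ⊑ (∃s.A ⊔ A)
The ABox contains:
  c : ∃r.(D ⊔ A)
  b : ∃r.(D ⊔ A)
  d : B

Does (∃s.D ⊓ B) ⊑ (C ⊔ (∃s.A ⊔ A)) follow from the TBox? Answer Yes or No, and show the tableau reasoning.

Yes

1. (∃s.D ⊓ B) ⊑ (C ⊔ (∃s.A ⊔ A))  ⇔  ((∃s.D ⊓ B) ⊓ (¬C ⊓ (∀s.¬A ⊓ ¬A))) unsat w.r.t. T
   all branches close; clash {A, ¬A} at x₀
2. Hence (∃s.D ⊓ B) ⊑ (C ⊔ (∃s.A ⊔ A)): entailed.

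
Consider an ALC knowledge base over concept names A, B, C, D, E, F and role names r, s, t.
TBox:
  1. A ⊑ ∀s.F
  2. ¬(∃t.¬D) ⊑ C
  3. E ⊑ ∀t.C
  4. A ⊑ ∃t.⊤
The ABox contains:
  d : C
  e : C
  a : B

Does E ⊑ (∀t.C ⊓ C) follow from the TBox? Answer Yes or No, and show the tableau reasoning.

No

1. E ⊑ (∀t.C ⊓ C)  ⇔  (E ⊓ (∃t.¬C ⊔ ¬C)) unsat w.r.t. T
   apply at x₀: E⊑∀t.C
   open: L(x₀) ⊇ {E, ¬A, ¬C, ∀t.C, ∃t.¬D} (+ ∃-successors)
2. Hence E ⊑ (∀t.C ⊓ C): not entailed.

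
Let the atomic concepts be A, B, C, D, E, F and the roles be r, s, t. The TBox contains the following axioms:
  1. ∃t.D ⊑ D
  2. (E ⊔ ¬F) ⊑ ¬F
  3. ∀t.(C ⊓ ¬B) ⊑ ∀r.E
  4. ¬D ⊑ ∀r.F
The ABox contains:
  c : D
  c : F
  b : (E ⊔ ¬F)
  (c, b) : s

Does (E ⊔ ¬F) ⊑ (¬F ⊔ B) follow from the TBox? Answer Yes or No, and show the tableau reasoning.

Yes

1. (E ⊔ ¬F) ⊑ (¬F ⊔ B)  ⇔  ((E ⊔ ¬F) ⊓ (F ⊓ ¬B)) unsat w.r.t. T
   all branches close; clash {F, ¬F} at x₀
2. Hence (E ⊔ ¬F) ⊑ (¬F ⊔ B): entailed.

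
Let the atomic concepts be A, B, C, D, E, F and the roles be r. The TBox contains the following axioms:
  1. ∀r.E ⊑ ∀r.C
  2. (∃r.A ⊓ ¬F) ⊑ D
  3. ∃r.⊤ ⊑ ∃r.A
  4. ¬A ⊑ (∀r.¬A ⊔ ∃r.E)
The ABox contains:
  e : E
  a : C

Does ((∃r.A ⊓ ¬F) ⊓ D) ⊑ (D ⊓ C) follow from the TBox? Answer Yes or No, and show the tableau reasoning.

1. ((∃r.A ⊓ ¬F) ⊓ D) ⊑ (D ⊓ C)  ⇔  (((∃r.A ⊓ ¬F) ⊓ D) ⊓ (¬D ⊔ ¬C)) unsat w.r.t. T
   open: L(x₀) ⊇ {A, D, ¬C, ¬F, ∃r.A, …} (+ ∃-successors)
2. Hence ((∃r.A ⊓ ¬F) ⊓ D) ⊑ (D ⊓ C): not entailed.

No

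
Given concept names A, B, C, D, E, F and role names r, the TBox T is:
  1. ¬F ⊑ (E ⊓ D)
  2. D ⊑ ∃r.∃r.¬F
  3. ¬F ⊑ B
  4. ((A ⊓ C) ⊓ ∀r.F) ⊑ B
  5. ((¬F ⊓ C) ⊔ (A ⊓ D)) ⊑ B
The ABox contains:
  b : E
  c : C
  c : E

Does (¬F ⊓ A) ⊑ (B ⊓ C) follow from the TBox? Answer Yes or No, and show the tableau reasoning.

No

1. (¬F ⊓ A) ⊑ (B ⊓ C)  ⇔  ((¬F ⊓ A) ⊓ (¬B ⊔ ¬C)) unsat w.r.t. T
   apply at x₀: ¬F⊑(E ⊓ D); ¬F⊑B
   open: L(x₀) ⊇ {A, B, D, E, ¬C, …} (+ ∃-successors)
2. Hence (¬F ⊓ A) ⊑ (B ⊓ C): not entailed.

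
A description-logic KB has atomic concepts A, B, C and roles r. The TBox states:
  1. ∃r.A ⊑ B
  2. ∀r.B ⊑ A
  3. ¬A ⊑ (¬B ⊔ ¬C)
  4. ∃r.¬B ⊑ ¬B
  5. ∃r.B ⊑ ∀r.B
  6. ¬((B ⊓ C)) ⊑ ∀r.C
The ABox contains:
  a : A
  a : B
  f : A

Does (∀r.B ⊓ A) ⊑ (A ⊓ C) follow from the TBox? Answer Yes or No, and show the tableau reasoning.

No

1. (∀r.B ⊓ A) ⊑ (A ⊓ C)  ⇔  ((∀r.B ⊓ A) ⊓ (¬A ⊔ ¬C)) unsat w.r.t. T
   open: L(x₀) ⊇ {A, ¬C, ∀r.B, ∀r.C, ∀r.¬A}
2. Hence (∀r.B ⊓ A) ⊑ (A ⊓ C): not entailed.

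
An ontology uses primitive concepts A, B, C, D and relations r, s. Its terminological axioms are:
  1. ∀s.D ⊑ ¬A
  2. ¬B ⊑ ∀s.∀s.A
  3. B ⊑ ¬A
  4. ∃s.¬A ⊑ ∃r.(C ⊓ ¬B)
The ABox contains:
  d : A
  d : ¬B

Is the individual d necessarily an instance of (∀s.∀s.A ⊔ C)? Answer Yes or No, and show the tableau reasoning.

1. d : (∀s.∀s.A ⊔ C)?  L(d) = {A, ¬B} ∪ {(∃s.∃s.¬A ⊓ ¬C)}
   clash {A, ¬A} at d — d ∈ (∀s.∀s.A ⊔ C)
2. Hence d : (∀s.∀s.A ⊔ C): entailed.

Yes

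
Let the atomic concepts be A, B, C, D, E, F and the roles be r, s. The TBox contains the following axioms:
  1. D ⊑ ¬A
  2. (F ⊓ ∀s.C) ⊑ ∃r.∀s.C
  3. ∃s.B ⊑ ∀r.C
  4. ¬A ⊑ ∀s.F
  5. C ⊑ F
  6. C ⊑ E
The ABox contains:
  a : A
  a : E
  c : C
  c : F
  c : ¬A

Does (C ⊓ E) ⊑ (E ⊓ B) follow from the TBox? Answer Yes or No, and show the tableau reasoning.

1. (C ⊓ E) ⊑ (E ⊓ B)  ⇔  ((C ⊓ E) ⊓ (¬E ⊔ ¬B)) unsat w.r.t. T
   apply at x₀: C⊑F
   open: L(x₀) ⊇ {A, C, E, F, ¬B, …} (+ ∃-successors)
2. Hence (C ⊓ E) ⊑ (E ⊓ B): not entailed.

No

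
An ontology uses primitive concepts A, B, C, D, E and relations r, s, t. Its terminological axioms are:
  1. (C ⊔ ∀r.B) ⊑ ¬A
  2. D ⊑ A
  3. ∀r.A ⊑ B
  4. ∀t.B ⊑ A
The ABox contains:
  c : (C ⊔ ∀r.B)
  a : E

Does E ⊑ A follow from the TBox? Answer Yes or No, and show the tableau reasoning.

1. E ⊑ A  ⇔  (E ⊓ ¬A) unsat w.r.t. T
   open: L(x₀) ⊇ {E, ¬A, ¬D, ∃r.¬A, ∃t.¬B} (+ ∃-successors)
2. Hence E ⊑ A: not entailed.

No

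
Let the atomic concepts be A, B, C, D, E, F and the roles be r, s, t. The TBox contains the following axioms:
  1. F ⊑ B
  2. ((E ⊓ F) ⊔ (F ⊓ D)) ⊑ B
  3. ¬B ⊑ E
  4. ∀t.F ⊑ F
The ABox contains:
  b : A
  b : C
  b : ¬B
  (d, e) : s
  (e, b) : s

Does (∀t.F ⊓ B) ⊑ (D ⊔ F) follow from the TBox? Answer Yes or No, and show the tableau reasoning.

1. (∀t.F ⊓ B) ⊑ (D ⊔ F)  ⇔  ((∀t.F ⊓ B) ⊓ (¬D ⊓ ¬F)) unsat w.r.t. T
   all branches close; clash {F, ¬F} at x₀
2. Hence (∀t.F ⊓ B) ⊑ (D ⊔ F): entailed.

Yes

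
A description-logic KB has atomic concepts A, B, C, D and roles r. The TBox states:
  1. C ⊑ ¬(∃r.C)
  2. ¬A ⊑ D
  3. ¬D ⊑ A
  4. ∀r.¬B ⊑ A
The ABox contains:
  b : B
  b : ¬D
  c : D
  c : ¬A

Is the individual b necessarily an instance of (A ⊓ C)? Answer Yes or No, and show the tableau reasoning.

1. b : (A ⊓ C)?  L(b) = {B, ¬D} ∪ {(¬A ⊔ ¬C)}
   apply at b: ¬D⊑A
   open: L(b) ⊇ {A, B, ¬C, ¬D} — b ∉ (A ⊓ C) possible
2. Hence b : (A ⊓ C): not entailed.

No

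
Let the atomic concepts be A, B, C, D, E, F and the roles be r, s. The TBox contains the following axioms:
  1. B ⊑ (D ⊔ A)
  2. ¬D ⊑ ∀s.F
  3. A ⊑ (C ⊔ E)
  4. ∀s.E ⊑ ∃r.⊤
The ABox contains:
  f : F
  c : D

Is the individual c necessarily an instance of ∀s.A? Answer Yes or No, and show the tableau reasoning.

No

1. c : ∀s.A?  L(c) = {D} ∪ {∃s.¬A}
   open: L(c) ⊇ {D, ¬A, ¬B, ∃s.¬A, ∃s.¬E} (+ ∃-successors) — c ∉ ∀s.A possible
2. Hence c : ∀s.A: not entailed.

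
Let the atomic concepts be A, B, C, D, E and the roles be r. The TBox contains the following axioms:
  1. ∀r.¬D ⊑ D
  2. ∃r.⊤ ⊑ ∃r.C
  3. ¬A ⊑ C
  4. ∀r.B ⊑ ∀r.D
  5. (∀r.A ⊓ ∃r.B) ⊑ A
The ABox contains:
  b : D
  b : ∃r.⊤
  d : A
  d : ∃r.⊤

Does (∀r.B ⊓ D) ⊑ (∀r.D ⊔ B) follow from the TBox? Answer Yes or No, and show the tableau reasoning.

1. (∀r.B ⊓ D) ⊑ (∀r.D ⊔ B)  ⇔  ((∀r.B ⊓ D) ⊓ (∃r.¬D ⊓ ¬B)) unsat w.r.t. T
   all branches close; clash {D, ¬D} at an ∃-successor
2. Hence (∀r.B ⊓ D) ⊑ (∀r.D ⊔ B): entailed.

Yes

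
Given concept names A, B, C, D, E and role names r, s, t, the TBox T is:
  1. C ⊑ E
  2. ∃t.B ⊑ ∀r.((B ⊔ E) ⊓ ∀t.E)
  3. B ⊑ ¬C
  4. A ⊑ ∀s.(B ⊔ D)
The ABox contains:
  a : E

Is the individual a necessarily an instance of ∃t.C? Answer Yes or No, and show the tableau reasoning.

No

1. a : ∃t.C?  L(a) = {E} ∪ {∀t.¬C}
   open: L(a) ⊇ {E, ¬A, ¬B, ∀t.¬B, ∀t.¬C} — a ∉ ∃t.C possible
2. Hence a : ∃t.C: not entailed.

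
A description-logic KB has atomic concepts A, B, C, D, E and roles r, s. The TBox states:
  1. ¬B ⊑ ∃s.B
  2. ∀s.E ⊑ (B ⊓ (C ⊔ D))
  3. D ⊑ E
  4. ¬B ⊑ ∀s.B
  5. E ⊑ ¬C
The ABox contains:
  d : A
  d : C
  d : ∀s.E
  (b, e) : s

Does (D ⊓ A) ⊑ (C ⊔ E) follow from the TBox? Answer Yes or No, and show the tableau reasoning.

Yes

1. (D ⊓ A) ⊑ (C ⊔ E)  ⇔  ((D ⊓ A) ⊓ (¬C ⊓ ¬E)) unsat w.r.t. T
   all branches close; clash {E, ¬E} at x₀
2. Hence (D ⊓ A) ⊑ (C ⊔ E): entailed.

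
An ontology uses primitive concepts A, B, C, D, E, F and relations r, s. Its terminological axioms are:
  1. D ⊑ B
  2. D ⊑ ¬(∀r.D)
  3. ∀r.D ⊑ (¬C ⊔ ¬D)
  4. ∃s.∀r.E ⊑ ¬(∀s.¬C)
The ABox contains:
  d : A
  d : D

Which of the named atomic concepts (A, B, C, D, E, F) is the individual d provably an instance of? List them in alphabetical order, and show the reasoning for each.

{A, B, D}

1. d : A?  L(d) = {A, D} ∪ {¬A}
   clash {A, ¬A} at d — d ∈ A
2. d : B?  L(d) = {A, D} ∪ {¬B}
   clash {B, ¬B} at d — d ∈ B
3. d : C?  L(d) = {A, D} ∪ {¬C}
   apply at d: D⊑B; D⊑¬(∀r.D)
   open: L(d) ⊇ {A, B, D, ¬C, ∀s.∃r.¬E, …} (+ ∃-successors) — d ∉ C possible
4. d : D?  L(d) = {A, D} ∪ {¬D}
   clash {D, ¬D} at d — d ∈ D
5. d : E?  L(d) = {A, D} ∪ {¬E}
   apply at d: D⊑B; D⊑¬(∀r.D)
   open: L(d) ⊇ {A, B, D, ¬E, ∀s.∃r.¬E, …} (+ ∃-successors) — d ∉ E possible
6. d : F?  L(d) = {A, D} ∪ {¬F}
   apply at d: D⊑B; D⊑¬(∀r.D)
   open: L(d) ⊇ {A, B, D, ¬F, ∀s.∃r.¬E, …} (+ ∃-successors) — d ∉ F possible
7. Entailed for d: {A, B, D}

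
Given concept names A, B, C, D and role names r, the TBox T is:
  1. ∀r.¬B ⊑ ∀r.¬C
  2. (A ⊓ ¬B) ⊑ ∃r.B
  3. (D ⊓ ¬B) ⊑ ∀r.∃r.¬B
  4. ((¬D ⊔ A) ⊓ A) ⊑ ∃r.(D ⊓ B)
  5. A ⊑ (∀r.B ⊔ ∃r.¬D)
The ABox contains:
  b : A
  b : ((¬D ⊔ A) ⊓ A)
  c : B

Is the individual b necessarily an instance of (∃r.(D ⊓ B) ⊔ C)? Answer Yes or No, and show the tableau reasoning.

Yes

1. b : (∃r.(D ⊓ B) ⊔ C)?  L(b) = {A, ((¬D ⊔ A) ⊓ A)} ∪ {(∀r.(¬D ⊔ ¬B) ⊓ ¬C)}
   clash {B, ¬B} at an ∃-successor — b ∈ (∃r.(D ⊓ B) ⊔ C)
2. Hence b : (∃r.(D ⊓ B) ⊔ C): entailed.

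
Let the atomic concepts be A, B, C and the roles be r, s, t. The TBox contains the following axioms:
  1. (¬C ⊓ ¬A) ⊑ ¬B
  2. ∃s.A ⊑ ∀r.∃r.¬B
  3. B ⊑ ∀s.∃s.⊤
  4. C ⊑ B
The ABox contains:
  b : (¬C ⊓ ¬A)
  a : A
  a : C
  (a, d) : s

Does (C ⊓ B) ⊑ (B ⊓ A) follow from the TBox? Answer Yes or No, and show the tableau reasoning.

No

1. (C ⊓ B) ⊑ (B ⊓ A)  ⇔  ((C ⊓ B) ⊓ (¬B ⊔ ¬A)) unsat w.r.t. T
   apply at x₀: B⊑∀s.∃s.⊤
   open: L(x₀) ⊇ {B, C, ¬A, ∀s.¬A, ∀s.∃s.⊤}
2. Hence (C ⊓ B) ⊑ (B ⊓ A): not entailed.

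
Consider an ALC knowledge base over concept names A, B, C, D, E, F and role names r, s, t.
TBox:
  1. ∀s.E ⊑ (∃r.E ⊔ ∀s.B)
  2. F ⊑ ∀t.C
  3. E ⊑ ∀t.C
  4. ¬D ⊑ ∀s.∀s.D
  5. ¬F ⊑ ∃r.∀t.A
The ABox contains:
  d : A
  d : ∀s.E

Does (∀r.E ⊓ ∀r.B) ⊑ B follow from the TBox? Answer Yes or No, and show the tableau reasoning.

No

1. (∀r.E ⊓ ∀r.B) ⊑ B  ⇔  ((∀r.E ⊓ ∀r.B) ⊓ ¬B) unsat w.r.t. T
   open: L(x₀) ⊇ {D, ¬B, ¬E, ¬F, ∀r.B, …} (+ ∃-successors)
2. Hence (∀r.E ⊓ ∀r.B) ⊑ B: not entailed.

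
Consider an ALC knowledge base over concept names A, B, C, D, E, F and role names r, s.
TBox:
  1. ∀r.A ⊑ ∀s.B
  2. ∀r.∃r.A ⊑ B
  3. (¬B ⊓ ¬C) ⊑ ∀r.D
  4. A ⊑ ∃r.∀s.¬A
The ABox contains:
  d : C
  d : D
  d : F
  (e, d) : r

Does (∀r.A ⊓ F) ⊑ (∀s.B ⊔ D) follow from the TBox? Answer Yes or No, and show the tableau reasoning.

1. (∀r.A ⊓ F) ⊑ (∀s.B ⊔ D)  ⇔  ((∀r.A ⊓ F) ⊓ (∃s.¬B ⊓ ¬D)) unsat w.r.t. T
   all branches close; clash {B, ¬B} at an ∃-successor
2. Hence (∀r.A ⊓ F) ⊑ (∀s.B ⊔ D): entailed.

Yes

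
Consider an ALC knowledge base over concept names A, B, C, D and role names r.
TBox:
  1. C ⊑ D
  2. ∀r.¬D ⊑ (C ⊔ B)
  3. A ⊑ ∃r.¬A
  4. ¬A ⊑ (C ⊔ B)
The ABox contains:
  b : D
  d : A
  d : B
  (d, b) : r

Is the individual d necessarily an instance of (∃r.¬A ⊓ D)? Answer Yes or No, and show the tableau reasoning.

No

1. d : (∃r.¬A ⊓ D)?  L(d) = {A, B} ∪ {(∀r.A ⊔ ¬D)}
   apply at d: A⊑∃r.¬A
   open: L(d) ⊇ {A, B, ¬C, ¬D, ∃r.D, …} (+ ∃-successors) — d ∉ (∃r.¬A ⊓ D) possible
2. Hence d : (∃r.¬A ⊓ D): not entailed.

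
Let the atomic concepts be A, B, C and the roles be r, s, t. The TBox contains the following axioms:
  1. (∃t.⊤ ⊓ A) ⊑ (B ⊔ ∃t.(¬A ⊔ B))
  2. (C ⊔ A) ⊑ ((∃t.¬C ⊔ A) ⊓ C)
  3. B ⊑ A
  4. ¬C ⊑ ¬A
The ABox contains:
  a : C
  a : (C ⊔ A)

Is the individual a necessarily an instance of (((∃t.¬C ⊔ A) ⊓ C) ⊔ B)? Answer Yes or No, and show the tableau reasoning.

Yes

1. a : (((∃t.¬C ⊔ A) ⊓ C) ⊔ B)?  L(a) = {C, (C ⊔ A)} ∪ {(((∀t.C ⊓ ¬A) ⊔ ¬C) ⊓ ¬B)}
   clash {C, ¬C} at a — a ∈ (((∃t.¬C ⊔ A) ⊓ C) ⊔ B)
2. Hence a : (((∃t.¬C ⊔ A) ⊓ C) ⊔ B): entailed.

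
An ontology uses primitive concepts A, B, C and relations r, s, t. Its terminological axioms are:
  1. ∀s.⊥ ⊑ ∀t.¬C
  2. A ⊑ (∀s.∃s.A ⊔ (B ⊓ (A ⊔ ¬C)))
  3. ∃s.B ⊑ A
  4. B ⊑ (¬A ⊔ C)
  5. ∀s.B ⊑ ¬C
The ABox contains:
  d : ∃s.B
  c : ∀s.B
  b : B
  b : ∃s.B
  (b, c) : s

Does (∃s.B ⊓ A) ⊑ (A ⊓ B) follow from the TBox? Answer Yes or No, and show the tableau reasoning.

1. (∃s.B ⊓ A) ⊑ (A ⊓ B)  ⇔  ((∃s.B ⊓ A) ⊓ (¬A ⊔ ¬B)) unsat w.r.t. T
   apply at x₀: A⊑(∀s.∃s.A ⊔ (B ⊓ (A ⊔ ¬C)))
   open: L(x₀) ⊇ {A, ¬B, ∀s.∃s.A, ∃s.B, ∃s.¬B, …} (+ ∃-successors)
2. Hence (∃s.B ⊓ A) ⊑ (A ⊓ B): not entailed.

No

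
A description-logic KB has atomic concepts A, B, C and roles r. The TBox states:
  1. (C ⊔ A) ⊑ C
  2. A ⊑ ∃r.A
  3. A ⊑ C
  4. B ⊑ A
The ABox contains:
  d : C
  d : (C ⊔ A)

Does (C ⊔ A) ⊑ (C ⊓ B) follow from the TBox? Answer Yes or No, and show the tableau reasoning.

No

1. (C ⊔ A) ⊑ (C ⊓ B)  ⇔  ((C ⊔ A) ⊓ (¬C ⊔ ¬B)) unsat w.r.t. T
   apply at x₀: (C ⊔ A)⊑C
   open: L(x₀) ⊇ {C, ¬A, ¬B}
2. Hence (C ⊔ A) ⊑ (C ⊓ B): not entailed.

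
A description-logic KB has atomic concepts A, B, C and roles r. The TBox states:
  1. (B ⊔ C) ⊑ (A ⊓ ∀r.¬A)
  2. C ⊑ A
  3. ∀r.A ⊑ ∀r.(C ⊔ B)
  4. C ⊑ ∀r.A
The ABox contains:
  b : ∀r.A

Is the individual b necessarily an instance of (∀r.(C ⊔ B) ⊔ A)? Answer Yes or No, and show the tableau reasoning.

1. b : (∀r.(C ⊔ B) ⊔ A)?  L(b) = {∀r.A} ∪ {(∃r.(¬C ⊓ ¬B) ⊓ ¬A)}
   clash {A, ¬A} at b — b ∈ (∀r.(C ⊔ B) ⊔ A)
2. Hence b : (∀r.(C ⊔ B) ⊔ A): entailed.

Yes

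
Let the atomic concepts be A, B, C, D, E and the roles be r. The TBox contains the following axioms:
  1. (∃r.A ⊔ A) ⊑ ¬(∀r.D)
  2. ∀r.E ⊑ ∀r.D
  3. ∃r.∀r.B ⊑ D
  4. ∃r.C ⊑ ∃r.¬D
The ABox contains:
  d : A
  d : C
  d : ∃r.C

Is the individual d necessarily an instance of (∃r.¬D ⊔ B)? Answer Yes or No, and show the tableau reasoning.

1. d : (∃r.¬D ⊔ B)?  L(d) = {A, C, ∃r.C} ∪ {(∀r.D ⊓ ¬B)}
   clash {D, ¬D} at an ∃-successor — d ∈ (∃r.¬D ⊔ B)
2. Hence d : (∃r.¬D ⊔ B): entailed.

Yes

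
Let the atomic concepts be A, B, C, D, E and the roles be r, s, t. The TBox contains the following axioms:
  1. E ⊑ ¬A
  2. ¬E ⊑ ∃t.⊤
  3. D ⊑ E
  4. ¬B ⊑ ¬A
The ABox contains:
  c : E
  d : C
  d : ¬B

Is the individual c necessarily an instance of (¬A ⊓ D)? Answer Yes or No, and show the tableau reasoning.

1. c : (¬A ⊓ D)?  L(c) = {E} ∪ {(A ⊔ ¬D)}
   apply at c: E⊑¬A
   open: L(c) ⊇ {B, E, ¬A, ¬D} — c ∉ (¬A ⊓ D) possible
2. Hence c : (¬A ⊓ D): not entailed.

No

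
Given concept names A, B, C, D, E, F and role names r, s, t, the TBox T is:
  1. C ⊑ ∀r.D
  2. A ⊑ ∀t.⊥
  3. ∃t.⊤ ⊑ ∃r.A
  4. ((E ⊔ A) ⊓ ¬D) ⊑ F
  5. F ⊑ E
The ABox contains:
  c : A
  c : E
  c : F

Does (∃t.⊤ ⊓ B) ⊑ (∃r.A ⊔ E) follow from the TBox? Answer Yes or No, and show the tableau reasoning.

1. (∃t.⊤ ⊓ B) ⊑ (∃r.A ⊔ E)  ⇔  ((∃t.⊤ ⊓ B) ⊓ (∀r.¬A ⊓ ¬E)) unsat w.r.t. T
   all branches close; clash {E, ¬E} at x₀
2. Hence (∃t.⊤ ⊓ B) ⊑ (∃r.A ⊔ E): entailed.

Yes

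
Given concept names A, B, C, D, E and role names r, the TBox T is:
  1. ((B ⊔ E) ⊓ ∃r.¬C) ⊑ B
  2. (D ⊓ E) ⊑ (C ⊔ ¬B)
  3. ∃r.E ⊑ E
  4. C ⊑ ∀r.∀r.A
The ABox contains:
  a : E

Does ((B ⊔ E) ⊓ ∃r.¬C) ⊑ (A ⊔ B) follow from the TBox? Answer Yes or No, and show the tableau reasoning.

1. ((B ⊔ E) ⊓ ∃r.¬C) ⊑ (A ⊔ B)  ⇔  (((B ⊔ E) ⊓ ∃r.¬C) ⊓ (¬A ⊓ ¬B)) unsat w.r.t. T
   all branches close; clash {B, ¬B} at x₀
2. Hence ((B ⊔ E) ⊓ ∃r.¬C) ⊑ (A ⊔ B): entailed.

Yes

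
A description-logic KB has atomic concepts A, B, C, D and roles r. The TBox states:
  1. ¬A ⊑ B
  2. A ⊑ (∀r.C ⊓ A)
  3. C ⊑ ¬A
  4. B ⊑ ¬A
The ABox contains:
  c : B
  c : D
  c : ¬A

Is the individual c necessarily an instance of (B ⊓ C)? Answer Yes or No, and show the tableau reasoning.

1. c : (B ⊓ C)?  L(c) = {B, D, ¬A} ∪ {(¬B ⊔ ¬C)}
   open: L(c) ⊇ {B, D, ¬A, ¬C} — c ∉ (B ⊓ C) possible
2. Hence c : (B ⊓ C): not entailed.

No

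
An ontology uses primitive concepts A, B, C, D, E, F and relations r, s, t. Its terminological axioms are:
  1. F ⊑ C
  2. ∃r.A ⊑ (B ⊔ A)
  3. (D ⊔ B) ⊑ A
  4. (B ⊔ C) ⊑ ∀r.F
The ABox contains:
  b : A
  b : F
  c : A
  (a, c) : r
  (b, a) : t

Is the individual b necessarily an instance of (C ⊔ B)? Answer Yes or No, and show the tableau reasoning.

1. b : (C ⊔ B)?  L(b) = {A, F} ∪ {(¬C ⊓ ¬B)}
   clash {C, ¬C} at b — b ∈ (C ⊔ B)
2. Hence b : (C ⊔ B): entailed.

Yes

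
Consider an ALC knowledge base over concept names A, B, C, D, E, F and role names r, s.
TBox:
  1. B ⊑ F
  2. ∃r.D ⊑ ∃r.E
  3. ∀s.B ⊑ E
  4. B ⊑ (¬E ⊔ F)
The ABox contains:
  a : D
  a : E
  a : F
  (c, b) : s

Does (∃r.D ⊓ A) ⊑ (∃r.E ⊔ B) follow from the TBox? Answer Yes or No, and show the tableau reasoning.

1. (∃r.D ⊓ A) ⊑ (∃r.E ⊔ B)  ⇔  ((∃r.D ⊓ A) ⊓ (∀r.¬E ⊓ ¬B)) unsat w.r.t. T
   all branches close; clash {E, ¬E} at an ∃-successor
2. Hence (∃r.D ⊓ A) ⊑ (∃r.E ⊔ B): entailed.

Yes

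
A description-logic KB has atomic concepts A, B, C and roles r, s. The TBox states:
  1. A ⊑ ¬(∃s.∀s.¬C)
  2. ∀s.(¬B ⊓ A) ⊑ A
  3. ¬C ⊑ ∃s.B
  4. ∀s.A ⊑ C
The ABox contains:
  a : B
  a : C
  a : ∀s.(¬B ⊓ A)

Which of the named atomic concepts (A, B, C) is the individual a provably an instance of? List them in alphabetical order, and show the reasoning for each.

{A, B, C}

1. a : A?  L(a) = {B, C, ∀s.(¬B ⊓ A)} ∪ {¬A}
   clash {A, ¬A} at a — a ∈ A
2. a : B?  L(a) = {B, C, ∀s.(¬B ⊓ A)} ∪ {¬B}
   clash {B, ¬B} at a — a ∈ B
3. a : C?  L(a) = {B, C, ∀s.(¬B ⊓ A)} ∪ {¬C}
   clash {C, ¬C} at a — a ∈ C
4. Entailed for a: {A, B, C}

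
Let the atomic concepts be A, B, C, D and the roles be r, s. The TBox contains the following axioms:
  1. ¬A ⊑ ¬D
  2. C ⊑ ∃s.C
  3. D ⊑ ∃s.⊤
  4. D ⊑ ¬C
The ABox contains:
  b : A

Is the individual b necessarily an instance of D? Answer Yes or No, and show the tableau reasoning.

No

1. b : D?  L(b) = {A} ∪ {¬D}
   open: L(b) ⊇ {A, ¬C, ¬D} — b ∉ D possible
2. Hence b : D: not entailed.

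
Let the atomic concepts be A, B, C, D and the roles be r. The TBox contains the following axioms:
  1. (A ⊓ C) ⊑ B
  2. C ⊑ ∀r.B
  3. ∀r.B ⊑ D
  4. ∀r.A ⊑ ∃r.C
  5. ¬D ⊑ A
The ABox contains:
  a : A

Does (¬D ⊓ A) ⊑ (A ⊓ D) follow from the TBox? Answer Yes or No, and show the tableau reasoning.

No

1. (¬D ⊓ A) ⊑ (A ⊓ D)  ⇔  ((¬D ⊓ A) ⊓ (¬A ⊔ ¬D)) unsat w.r.t. T
   open: L(x₀) ⊇ {A, ¬C, ¬D, ∃r.¬A, ∃r.¬B} (+ ∃-successors)
2. Hence (¬D ⊓ A) ⊑ (A ⊓ D): not entailed.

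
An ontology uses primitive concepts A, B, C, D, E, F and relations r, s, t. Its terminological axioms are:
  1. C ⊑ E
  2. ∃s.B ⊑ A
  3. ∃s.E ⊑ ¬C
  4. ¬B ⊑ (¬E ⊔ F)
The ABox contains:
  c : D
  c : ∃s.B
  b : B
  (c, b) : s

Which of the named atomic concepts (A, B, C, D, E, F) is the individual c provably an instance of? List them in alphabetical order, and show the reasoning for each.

{A, D}

1. c : A?  L(c) = {D, ∃s.B} ∪ {¬A}
   clash {A, ¬A} at c — c ∈ A
2. c : B?  L(c) = {D, ∃s.B} ∪ {¬B}
   apply at c: ∃s.B⊑A; ¬B⊑(¬E ⊔ F)
   open: L(c) ⊇ {A, D, ¬B, ¬C, ¬E, …} (+ ∃-successors) — c ∉ B possible
3. c : C?  L(c) = {D, ∃s.B} ∪ {¬C}
   apply at c: ∃s.B⊑A
   open: L(c) ⊇ {A, B, D, ¬C, ∃s.B} (+ ∃-successors) — c ∉ C possible
4. c : D?  L(c) = {D, ∃s.B} ∪ {¬D}
   clash {D, ¬D} at c — c ∈ D
5. c : E?  L(c) = {D, ∃s.B} ∪ {¬E}
   apply at c: ∃s.B⊑A
   open: L(c) ⊇ {A, B, D, ¬C, ¬E, …} (+ ∃-successors) — c ∉ E possible
6. c : F?  L(c) = {D, ∃s.B} ∪ {¬F}
   apply at c: ∃s.B⊑A
   open: L(c) ⊇ {A, B, D, ¬C, ¬F, …} (+ ∃-successors) — c ∉ F possible
7. Entailed for c: {A, D}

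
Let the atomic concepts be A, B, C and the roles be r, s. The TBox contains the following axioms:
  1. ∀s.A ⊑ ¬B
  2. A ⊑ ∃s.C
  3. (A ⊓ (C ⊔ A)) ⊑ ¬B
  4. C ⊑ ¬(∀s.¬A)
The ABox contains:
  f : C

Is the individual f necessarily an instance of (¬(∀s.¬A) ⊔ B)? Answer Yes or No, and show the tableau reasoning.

1. f : (¬(∀s.¬A) ⊔ B)?  L(f) = {C} ∪ {(∀s.¬A ⊓ ¬B)}
   clash {A, ¬A} at an ∃-successor — f ∈ (¬(∀s.¬A) ⊔ B)
2. Hence f : (¬(∀s.¬A) ⊔ B): entailed.

Yes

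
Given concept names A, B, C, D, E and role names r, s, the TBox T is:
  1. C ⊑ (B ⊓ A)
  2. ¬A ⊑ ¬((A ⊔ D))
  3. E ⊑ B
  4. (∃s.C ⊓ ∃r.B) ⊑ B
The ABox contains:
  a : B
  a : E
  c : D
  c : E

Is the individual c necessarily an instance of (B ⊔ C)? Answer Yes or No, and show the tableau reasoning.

Yes

1. c : (B ⊔ C)?  L(c) = {D, E} ∪ {(¬B ⊓ ¬C)}
   clash {B, ¬B} at c — c ∈ (B ⊔ C)
2. Hence c : (B ⊔ C): entailed.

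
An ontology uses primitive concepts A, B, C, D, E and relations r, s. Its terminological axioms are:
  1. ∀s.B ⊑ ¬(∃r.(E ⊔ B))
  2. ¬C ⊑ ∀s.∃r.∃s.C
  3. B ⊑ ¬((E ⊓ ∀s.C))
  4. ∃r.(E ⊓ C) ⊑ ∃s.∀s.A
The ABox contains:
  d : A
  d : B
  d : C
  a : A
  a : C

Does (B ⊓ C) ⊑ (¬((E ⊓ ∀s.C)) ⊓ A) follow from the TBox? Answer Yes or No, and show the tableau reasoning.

No

1. (B ⊓ C) ⊑ (¬((E ⊓ ∀s.C)) ⊓ A)  ⇔  ((B ⊓ C) ⊓ ((E ⊓ ∀s.C) ⊔ ¬A)) unsat w.r.t. T
   apply at x₀: B⊑¬((E ⊓ ∀s.C))
   open: L(x₀) ⊇ {B, C, ¬A, ¬E, ∀r.(¬E ⊔ ¬C), …} (+ ∃-successors)
2. Hence (B ⊓ C) ⊑ (¬((E ⊓ ∀s.C)) ⊓ A): not entailed.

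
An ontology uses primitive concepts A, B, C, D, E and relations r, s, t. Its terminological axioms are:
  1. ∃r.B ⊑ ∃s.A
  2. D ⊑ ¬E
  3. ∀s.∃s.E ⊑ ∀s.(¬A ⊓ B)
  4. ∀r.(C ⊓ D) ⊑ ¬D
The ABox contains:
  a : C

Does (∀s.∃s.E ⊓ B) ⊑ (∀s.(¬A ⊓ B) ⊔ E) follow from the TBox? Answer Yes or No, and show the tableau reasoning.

Yes

1. (∀s.∃s.E ⊓ B) ⊑ (∀s.(¬A ⊓ B) ⊔ E)  ⇔  ((∀s.∃s.E ⊓ B) ⊓ (∃s.(A ⊔ ¬B) ⊓ ¬E)) unsat w.r.t. T
   all branches close; clash {A, ¬A} at an ∃-successor
2. Hence (∀s.∃s.E ⊓ B) ⊑ (∀s.(¬A ⊓ B) ⊔ E): entailed.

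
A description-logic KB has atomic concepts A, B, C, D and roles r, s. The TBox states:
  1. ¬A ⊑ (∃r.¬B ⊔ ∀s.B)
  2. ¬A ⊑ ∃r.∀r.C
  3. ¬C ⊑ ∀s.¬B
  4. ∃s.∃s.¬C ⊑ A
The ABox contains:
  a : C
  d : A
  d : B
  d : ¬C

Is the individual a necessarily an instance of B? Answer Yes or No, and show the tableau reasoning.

1. a : B?  L(a) = {C} ∪ {¬B}
   open: L(a) ⊇ {A, C, ¬B} — a ∉ B possible
2. Hence a : B: not entailed.

No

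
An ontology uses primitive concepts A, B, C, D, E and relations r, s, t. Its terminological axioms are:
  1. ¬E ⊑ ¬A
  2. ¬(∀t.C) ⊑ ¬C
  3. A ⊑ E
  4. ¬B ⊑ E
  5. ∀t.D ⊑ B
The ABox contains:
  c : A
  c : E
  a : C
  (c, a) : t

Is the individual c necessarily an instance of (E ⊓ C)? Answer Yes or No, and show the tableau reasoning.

No

1. c : (E ⊓ C)?  L(c) = {A, E} ∪ {(¬E ⊔ ¬C)}
   open: L(c) ⊇ {A, E, ¬C, ∃t.¬D} (+ ∃-successors) — c ∉ (E ⊓ C) possible
2. Hence c : (E ⊓ C): not entailed.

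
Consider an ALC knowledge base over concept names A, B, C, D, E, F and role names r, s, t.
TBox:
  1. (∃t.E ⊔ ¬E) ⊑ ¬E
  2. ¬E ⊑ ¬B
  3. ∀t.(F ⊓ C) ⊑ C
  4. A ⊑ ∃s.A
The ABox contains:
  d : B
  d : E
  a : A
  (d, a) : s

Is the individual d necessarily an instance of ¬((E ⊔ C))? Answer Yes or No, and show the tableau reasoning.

1. d : ¬((E ⊔ C))?  L(d) = {B, E} ∪ {(E ⊔ C)}
   open: L(d) ⊇ {B, E, ¬A, ∀t.¬E, ∃t.(¬F ⊔ ¬C)} (+ ∃-successors) — d ∉ ¬((E ⊔ C)) possible
2. Hence d : ¬((E ⊔ C)): not entailed.

No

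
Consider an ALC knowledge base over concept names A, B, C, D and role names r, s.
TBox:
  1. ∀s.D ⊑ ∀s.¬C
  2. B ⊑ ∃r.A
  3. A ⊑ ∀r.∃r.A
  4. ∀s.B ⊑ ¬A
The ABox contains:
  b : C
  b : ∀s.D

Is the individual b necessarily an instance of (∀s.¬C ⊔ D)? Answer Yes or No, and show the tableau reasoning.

1. b : (∀s.¬C ⊔ D)?  L(b) = {C, ∀s.D} ∪ {(∃s.C ⊓ ¬D)}
   clash {C, ¬C} at an ∃-successor — b ∈ (∀s.¬C ⊔ D)
2. Hence b : (∀s.¬C ⊔ D): entailed.

Yes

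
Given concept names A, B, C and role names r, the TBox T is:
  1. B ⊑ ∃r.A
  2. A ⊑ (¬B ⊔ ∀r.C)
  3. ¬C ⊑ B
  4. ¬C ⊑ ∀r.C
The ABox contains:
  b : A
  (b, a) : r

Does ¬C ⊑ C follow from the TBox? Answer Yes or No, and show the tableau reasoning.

1. ¬C ⊑ C  ⇔  (¬C ⊓ ¬C) unsat w.r.t. T
   apply at x₀: ¬C⊑B; ¬C⊑∀r.C
   open: L(x₀) ⊇ {B, ¬A, ¬C, ∀r.C, ∃r.A} (+ ∃-successors)
2. Hence ¬C ⊑ C: not entailed.

No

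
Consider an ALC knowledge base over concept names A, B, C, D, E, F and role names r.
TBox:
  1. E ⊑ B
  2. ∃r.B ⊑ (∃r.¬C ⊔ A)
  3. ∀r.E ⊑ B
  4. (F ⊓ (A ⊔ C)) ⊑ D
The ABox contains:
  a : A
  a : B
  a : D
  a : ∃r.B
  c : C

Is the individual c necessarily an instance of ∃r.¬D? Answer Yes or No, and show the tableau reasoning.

No

1. c : ∃r.¬D?  L(c) = {C} ∪ {∀r.D}
   open: L(c) ⊇ {C, ¬E, ¬F, ∀r.D, ∀r.¬B, …} (+ ∃-successors) — c ∉ ∃r.¬D possible
2. Hence c : ∃r.¬D: not entailed.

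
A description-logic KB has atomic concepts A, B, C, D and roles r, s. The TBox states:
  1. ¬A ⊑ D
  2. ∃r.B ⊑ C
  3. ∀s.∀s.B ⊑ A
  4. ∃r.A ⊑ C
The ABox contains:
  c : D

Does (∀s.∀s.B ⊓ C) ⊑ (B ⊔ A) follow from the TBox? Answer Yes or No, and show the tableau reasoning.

1. (∀s.∀s.B ⊓ C) ⊑ (B ⊔ A)  ⇔  ((∀s.∀s.B ⊓ C) ⊓ (¬B ⊓ ¬A)) unsat w.r.t. T
   all branches close; clash {A, ¬A} at x₀
2. Hence (∀s.∀s.B ⊓ C) ⊑ (B ⊔ A): entailed.

Yes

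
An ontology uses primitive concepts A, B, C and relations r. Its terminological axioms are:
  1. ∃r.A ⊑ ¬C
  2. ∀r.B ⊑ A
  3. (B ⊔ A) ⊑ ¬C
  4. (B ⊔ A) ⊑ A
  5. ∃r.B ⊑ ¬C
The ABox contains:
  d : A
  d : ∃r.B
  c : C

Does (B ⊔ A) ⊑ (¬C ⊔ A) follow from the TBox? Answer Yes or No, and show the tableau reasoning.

Yes

1. (B ⊔ A) ⊑ (¬C ⊔ A)  ⇔  ((B ⊔ A) ⊓ (C ⊓ ¬A)) unsat w.r.t. T
   all branches close; clash {A, ¬A} at x₀
2. Hence (B ⊔ A) ⊑ (¬C ⊔ A): entailed.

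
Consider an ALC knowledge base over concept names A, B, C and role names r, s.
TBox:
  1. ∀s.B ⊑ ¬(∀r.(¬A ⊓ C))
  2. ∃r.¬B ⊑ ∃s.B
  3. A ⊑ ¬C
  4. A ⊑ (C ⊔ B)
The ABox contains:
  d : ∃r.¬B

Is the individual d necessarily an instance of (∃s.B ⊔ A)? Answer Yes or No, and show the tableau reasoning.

Yes

1. d : (∃s.B ⊔ A)?  L(d) = {∃r.¬B} ∪ {(∀s.¬B ⊓ ¬A)}
   clash {B, ¬B} at an ∃-successor — d ∈ (∃s.B ⊔ A)
2. Hence d : (∃s.B ⊔ A): entailed.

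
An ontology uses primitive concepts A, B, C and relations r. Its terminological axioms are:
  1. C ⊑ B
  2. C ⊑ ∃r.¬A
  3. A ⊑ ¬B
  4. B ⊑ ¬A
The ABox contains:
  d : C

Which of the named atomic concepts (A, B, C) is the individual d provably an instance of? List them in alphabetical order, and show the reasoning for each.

{B, C}

1. d : A?  L(d) = {C} ∪ {¬A}
   apply at d: C⊑B; C⊑∃r.¬A
   open: L(d) ⊇ {B, C, ¬A, ∃r.¬A} (+ ∃-successors) — d ∉ A possible
2. d : B?  L(d) = {C} ∪ {¬B}
   clash {B, ¬B} at d — d ∈ B
3. d : C?  L(d) = {C} ∪ {¬C}
   clash {C, ¬C} at d — d ∈ C
4. Entailed for d: {B, C}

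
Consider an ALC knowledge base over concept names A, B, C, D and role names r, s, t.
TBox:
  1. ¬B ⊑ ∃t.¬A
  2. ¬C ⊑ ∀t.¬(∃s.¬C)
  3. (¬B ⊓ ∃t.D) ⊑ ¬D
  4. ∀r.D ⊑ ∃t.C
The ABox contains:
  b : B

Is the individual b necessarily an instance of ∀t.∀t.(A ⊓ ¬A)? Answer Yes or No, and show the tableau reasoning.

No

1. b : ∀t.∀t.(A ⊓ ¬A)?  L(b) = {B} ∪ {∃t.∃t.(¬A ⊔ A)}
   open: L(b) ⊇ {B, C, ∃r.¬D, ∃t.∃t.(¬A ⊔ A)} (+ ∃-successors) — b ∉ ∀t.∀t.(A ⊓ ¬A) possible
2. Hence b : ∀t.∀t.(A ⊓ ¬A): not entailed.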